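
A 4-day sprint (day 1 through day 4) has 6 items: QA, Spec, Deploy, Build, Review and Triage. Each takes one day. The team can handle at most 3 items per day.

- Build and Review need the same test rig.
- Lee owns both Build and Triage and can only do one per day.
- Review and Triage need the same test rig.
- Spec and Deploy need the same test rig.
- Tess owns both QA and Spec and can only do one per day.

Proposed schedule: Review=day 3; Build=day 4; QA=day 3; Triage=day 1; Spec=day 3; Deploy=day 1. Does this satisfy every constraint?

Invalid. Tess owns both QA and Spec and can only do one per day.

The team can handle at most 3 items per day — holds.
Lee owns both Build and Triage and can only do one per day — holds.
Spec and Deploy need the same test rig — holds.
Build and Review need the same test rig — holds.
Tess owns both QA and Spec and can only do one per day — violated.
Review and Triage need the same test rig — holds.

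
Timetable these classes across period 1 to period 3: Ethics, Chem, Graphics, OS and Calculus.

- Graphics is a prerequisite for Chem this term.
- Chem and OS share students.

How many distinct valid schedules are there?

Splitting on Ethics: it can be period 1 (18), period 2 (18), period 3 (18). Listing each branch's schedules as (Chem, Graphics, OS, Calculus) by period number:
Ethics=period 1: (2,1,1,1) (2,1,1,2) (2,1,1,3) (2,1,3,1) (2,1,3,2) (2,1,3,3) (3,1,1,1) (3,1,1,2) (3,1,1,3) (3,1,2,1) (3,1,2,2) (3,1,2,3) (3,2,1,1) (3,2,1,2) (3,2,1,3) (3,2,2,1) (3,2,2,2) (3,2,2,3) — 18.
Ethics=period 2: (2,1,1,1) (2,1,1,2) (2,1,1,3) (2,1,3,1) (2,1,3,2) (2,1,3,3) (3,1,1,1) (3,1,1,2) (3,1,1,3) (3,1,2,1) (3,1,2,2) (3,1,2,3) (3,2,1,1) (3,2,1,2) (3,2,1,3) (3,2,2,1) (3,2,2,2) (3,2,2,3) — 18.
Ethics=period 3: (2,1,1,1) (2,1,1,2) (2,1,1,3) (2,1,3,1) (2,1,3,2) (2,1,3,3) (3,1,1,1) (3,1,1,2) (3,1,1,3) (3,1,2,1) (3,1,2,2) (3,1,2,3) (3,2,1,1) (3,2,1,2) (3,2,1,3) (3,2,2,1) (3,2,2,2) (3,2,2,3) — 18.
Summing: 18 + 18 + 18 = 54.

54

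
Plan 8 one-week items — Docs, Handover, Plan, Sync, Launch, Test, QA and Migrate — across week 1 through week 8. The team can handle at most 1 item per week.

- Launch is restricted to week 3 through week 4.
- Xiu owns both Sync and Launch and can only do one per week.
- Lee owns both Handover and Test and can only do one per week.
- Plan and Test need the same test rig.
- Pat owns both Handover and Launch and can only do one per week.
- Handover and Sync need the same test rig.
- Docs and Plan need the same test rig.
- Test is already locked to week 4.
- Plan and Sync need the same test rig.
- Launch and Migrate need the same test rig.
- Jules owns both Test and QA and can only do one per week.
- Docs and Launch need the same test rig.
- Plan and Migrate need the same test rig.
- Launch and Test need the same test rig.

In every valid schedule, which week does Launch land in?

Launch's window is week 3–week 4.
Test is fixed at week 4, and Launch can't share a week with Test.
So Launch must be week 3.

week 3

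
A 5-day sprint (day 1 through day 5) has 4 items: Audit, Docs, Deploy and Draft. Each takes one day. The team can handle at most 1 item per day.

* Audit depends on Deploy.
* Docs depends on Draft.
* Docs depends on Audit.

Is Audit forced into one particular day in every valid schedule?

Audit can be day 2 (e.g. Docs in day 4; Audit in day 2; Draft in day 3; Deploy in day 1) or day 3 (e.g. Audit -> day 3; Draft -> day 2; Docs -> day 4; Deploy -> day 1).

No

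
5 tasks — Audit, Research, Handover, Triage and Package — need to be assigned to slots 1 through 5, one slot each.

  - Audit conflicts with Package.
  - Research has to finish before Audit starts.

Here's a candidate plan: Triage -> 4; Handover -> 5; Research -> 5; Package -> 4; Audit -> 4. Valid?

Audit conflicts with Package — violated.
Research has to finish before Audit starts — violated.

Invalid. Research has to finish before Audit starts.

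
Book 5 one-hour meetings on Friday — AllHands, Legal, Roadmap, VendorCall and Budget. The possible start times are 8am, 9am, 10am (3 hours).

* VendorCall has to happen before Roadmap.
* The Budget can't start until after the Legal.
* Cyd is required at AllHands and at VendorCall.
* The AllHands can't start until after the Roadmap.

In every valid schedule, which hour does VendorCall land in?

Downstream work caps VendorCall at 8am.
So VendorCall is pinned to 8am.

8am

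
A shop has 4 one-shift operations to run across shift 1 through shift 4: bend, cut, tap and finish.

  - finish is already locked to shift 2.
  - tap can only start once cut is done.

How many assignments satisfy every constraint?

24

Splitting on bend: it can be shift 1 (6), shift 2 (6), shift 3 (6), shift 4 (6). Listing each branch's schedules as (cut, tap, finish) by shift number:
bend=shift 1: (1,2,2) (1,3,2) (1,4,2) (2,3,2) (2,4,2) (3,4,2) — 6.
bend=shift 2: (1,2,2) (1,3,2) (1,4,2) (2,3,2) (2,4,2) (3,4,2) — 6.
bend=shift 3: (1,2,2) (1,3,2) (1,4,2) (2,3,2) (2,4,2) (3,4,2) — 6.
bend=shift 4: (1,2,2) (1,3,2) (1,4,2) (2,3,2) (2,4,2) (3,4,2) — 6.
Summing: 6 + 6 + 6 + 6 = 24.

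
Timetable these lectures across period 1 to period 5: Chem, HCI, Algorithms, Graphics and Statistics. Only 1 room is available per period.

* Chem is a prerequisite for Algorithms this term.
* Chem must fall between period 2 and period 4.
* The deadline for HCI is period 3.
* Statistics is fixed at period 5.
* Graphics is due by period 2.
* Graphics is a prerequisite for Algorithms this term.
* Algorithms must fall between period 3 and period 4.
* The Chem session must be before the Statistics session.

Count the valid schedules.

3

Enumerating: Algorithms in period 4; Graphics in period 1; Chem in period 2; HCI in period 3; Statistics in period 5 | HCI=period 2; Algorithms=period 4; Chem=period 3; Graphics=period 1; Statistics=period 5 | Algorithms -> period 4, Graphics -> period 2, HCI -> period 1, Chem -> period 3, Statistics -> period 5.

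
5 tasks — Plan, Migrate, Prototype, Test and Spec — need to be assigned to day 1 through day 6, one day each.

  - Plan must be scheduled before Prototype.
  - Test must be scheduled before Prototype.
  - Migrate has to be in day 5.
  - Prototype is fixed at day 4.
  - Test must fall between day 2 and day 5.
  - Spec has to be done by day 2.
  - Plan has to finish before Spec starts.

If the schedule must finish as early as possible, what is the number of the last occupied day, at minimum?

day 5

The precedence chain requires at least 2 distinct days.
Migrate can't be placed before day 5, so the schedule must run through at least day 5.
5 works (last occupied day: day 5): for example Plan=day 1; Prototype=day 4; Spec=day 2; Test=day 2; Migrate=day 5.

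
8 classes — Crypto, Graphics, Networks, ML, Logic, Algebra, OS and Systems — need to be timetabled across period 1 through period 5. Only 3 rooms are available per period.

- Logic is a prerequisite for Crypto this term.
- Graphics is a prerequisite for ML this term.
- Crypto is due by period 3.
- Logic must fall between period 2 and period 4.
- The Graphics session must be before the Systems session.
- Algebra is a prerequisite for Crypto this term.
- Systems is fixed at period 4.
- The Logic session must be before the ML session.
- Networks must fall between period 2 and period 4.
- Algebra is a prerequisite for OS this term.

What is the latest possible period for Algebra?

period 2

Downstream work caps Algebra at period 2.
Algebra at period 2 is achievable: Systems in period 4; Graphics in period 1; Networks in period 2; ML in period 3; Algebra in period 2; Logic in period 2; OS in period 3; Crypto in period 3.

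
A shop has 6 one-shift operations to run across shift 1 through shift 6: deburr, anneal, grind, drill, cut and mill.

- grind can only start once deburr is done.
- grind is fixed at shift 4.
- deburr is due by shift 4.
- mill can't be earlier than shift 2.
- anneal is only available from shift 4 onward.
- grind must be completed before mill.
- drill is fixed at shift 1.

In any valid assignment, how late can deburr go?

shift 3

Deburr's own window allows nothing later than shift 4; downstream work caps deburr at shift 3.
deburr at shift 3 is achievable: grind -> shift 4; cut -> shift 1; drill -> shift 1; mill -> shift 5; deburr -> shift 3; anneal -> shift 4.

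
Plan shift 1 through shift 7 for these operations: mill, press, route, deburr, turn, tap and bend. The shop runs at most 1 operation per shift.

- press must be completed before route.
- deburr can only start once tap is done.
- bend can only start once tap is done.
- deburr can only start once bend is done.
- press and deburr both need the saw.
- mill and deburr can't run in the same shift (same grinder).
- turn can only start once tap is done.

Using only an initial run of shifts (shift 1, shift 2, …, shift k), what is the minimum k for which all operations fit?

7

The precedence chain requires at least 3 distinct shifts.
With at most 1 per shift and 7 operations, at least 7 shifts are needed.
7 works (last occupied shift: shift 7): for example bend in shift 2, turn in shift 6, press in shift 4, route in shift 5, tap in shift 1, mill in shift 7, deburr in shift 3.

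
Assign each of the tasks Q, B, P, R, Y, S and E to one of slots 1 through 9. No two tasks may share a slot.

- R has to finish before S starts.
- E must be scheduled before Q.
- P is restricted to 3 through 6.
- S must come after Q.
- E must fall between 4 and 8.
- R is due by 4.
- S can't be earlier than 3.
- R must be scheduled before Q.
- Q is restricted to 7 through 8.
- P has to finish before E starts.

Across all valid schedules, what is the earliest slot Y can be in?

1

Y at 1 is achievable: B in 5; Y in 1; Q in 7; S in 8; E in 4; R in 2; P in 3.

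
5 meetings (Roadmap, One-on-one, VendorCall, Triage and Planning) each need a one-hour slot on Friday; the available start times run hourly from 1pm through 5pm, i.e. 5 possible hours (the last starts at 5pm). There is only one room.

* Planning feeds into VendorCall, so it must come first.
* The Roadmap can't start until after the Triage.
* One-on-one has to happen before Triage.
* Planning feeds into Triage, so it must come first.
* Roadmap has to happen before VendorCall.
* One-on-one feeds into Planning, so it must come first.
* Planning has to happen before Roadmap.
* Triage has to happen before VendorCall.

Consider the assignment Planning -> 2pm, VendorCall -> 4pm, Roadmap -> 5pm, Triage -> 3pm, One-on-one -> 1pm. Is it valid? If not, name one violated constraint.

No. Roadmap has to happen before VendorCall is not satisfied.

Triage has to happen before VendorCall — holds.
One-on-one feeds into Planning, so it must come first — holds.
Planning feeds into Triage, so it must come first — holds.
The Roadmap can't start until after the Triage — holds.
Planning has to happen before Roadmap — holds.
Roadmap has to happen before VendorCall — violated.
One-on-one has to happen before Triage — holds.
Planning feeds into VendorCall, so it must come first — holds.
There is only one room — holds.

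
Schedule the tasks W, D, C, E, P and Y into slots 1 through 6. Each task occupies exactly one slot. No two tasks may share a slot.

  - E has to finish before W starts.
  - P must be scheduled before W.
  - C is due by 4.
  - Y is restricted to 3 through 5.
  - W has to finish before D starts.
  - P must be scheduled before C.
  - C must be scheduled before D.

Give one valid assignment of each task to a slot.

Y -> 3, P -> 1, W -> 5, C -> 2, E -> 4, D -> 6

Checking: E(4) before W(5); W(5) before D(6); P(1) before C(2); P(1) before W(5); C(2) before D(6); Y=3 in [3,5]; C=2 in [1,4]; max 1 per slot (cap 1).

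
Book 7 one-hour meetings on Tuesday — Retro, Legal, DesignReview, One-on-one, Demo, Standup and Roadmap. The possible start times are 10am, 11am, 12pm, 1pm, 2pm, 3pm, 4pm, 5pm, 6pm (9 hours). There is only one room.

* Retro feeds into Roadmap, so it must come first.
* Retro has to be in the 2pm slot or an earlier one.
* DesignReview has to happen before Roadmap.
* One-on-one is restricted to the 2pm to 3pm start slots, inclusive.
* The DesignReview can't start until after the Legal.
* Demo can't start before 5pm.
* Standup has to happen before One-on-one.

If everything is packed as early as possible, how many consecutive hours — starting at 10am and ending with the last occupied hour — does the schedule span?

8 hours

The precedence chain requires at least 3 distinct hours.
With at most 1 per hour and 7 meetings, at least 7 hours are needed.
Demo can't be placed before 5pm — that is hour 8 counting from 10am — so the schedule must run through at least 8 hours.
8 works (last occupied hour: 5pm): for example Roadmap -> 3pm, Retro -> 10am, Demo -> 5pm, DesignReview -> 12pm, One-on-one -> 2pm, Legal -> 11am, Standup -> 1pm.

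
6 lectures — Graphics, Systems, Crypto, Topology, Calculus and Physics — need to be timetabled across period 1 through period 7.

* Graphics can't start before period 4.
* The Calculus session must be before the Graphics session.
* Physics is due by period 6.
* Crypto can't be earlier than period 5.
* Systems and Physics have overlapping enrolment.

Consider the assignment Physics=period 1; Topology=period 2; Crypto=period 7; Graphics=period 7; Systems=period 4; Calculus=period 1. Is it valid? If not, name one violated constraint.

Yes

Crypto can't be earlier than period 5 — holds.
The Calculus session must be before the Graphics session — holds.
Graphics can't start before period 4 — holds.
Systems and Physics have overlapping enrolment — holds.
Physics is due by period 6 — holds.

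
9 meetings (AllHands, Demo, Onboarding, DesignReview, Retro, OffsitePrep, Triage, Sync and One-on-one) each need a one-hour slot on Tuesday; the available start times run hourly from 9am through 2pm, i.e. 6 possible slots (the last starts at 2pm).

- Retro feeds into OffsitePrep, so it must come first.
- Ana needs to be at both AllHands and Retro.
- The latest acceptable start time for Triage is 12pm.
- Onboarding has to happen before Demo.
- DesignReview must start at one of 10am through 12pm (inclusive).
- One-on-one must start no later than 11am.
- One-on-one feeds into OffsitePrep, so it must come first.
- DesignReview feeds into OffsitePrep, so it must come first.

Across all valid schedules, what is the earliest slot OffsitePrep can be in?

11am

Precedence pushes OffsitePrep to at least 11am.
OffsitePrep at 11am is achievable: Onboarding in 9am; One-on-one in 9am; Sync in 9am; Triage in 9am; AllHands in 10am; DesignReview in 10am; OffsitePrep in 11am; Demo in 10am; Retro in 9am.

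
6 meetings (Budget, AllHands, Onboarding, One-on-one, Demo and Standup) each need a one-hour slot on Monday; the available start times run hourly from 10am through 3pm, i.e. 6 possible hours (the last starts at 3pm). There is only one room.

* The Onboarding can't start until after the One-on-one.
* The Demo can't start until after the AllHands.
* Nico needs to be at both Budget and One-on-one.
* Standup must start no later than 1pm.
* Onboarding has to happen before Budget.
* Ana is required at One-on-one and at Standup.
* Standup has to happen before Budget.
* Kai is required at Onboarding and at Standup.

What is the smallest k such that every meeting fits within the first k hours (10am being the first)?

The precedence chain requires at least 3 distinct hours.
With at most 1 per hour and 6 meetings, at least 6 hours are needed.
6 works (last occupied hour: 3pm): for example Budget in 1pm; Demo in 3pm; One-on-one in 11am; Onboarding in 12pm; AllHands in 2pm; Standup in 10am.

6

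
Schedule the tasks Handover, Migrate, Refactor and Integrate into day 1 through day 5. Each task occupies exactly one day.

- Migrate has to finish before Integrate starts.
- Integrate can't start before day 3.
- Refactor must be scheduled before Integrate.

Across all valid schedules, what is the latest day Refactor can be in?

Downstream work caps Refactor at day 4.
Refactor at day 4 is achievable: Refactor -> day 4; Migrate -> day 1; Handover -> day 1; Integrate -> day 5.

day 4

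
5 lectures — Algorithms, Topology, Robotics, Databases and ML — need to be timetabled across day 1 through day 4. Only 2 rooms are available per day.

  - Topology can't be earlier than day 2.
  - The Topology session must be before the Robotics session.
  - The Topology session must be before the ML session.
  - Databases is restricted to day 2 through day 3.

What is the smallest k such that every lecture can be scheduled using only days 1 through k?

3

The precedence chain requires at least 2 distinct days.
With at most 2 per day and 5 lectures, at least 3 days are needed.
Propagating the time windows through the other constraints, Robotics can't land before day 3, so the schedule must run through at least day 3.
3 works (last occupied day: day 3): for example Algorithms -> day 1; Robotics -> day 3; Topology -> day 2; ML -> day 3; Databases -> day 2.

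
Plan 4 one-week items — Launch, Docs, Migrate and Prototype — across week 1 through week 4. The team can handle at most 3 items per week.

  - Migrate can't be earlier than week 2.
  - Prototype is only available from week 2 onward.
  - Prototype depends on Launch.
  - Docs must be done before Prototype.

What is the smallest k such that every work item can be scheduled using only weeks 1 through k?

The precedence chain requires at least 2 distinct weeks.
With at most 3 per week and 4 work items, at least 2 weeks are needed.
2 works (last occupied week: week 2): for example Docs -> week 1, Migrate -> week 2, Launch -> week 1, Prototype -> week 2.

2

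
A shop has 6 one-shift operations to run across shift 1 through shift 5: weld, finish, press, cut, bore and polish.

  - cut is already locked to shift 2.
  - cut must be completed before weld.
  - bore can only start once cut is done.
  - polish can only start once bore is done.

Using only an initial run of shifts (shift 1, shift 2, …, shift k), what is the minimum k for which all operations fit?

4

The precedence chain requires at least 3 distinct shifts.
Propagating the time windows through the other constraints, polish can't land before shift 4, so the schedule must run through at least shift 4.
4 works (last occupied shift: shift 4): for example cut -> shift 2, bore -> shift 3, finish -> shift 1, polish -> shift 4, weld -> shift 3, press -> shift 1.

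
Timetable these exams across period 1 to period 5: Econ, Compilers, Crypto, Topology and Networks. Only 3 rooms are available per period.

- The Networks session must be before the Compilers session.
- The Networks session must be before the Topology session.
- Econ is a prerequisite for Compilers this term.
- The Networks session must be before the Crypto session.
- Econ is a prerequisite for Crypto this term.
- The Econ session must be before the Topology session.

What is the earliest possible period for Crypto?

period 2

Precedence pushes Crypto to at least period 2.
Crypto at period 2 is achievable: Crypto in period 2; Econ in period 1; Topology in period 2; Networks in period 1; Compilers in period 2.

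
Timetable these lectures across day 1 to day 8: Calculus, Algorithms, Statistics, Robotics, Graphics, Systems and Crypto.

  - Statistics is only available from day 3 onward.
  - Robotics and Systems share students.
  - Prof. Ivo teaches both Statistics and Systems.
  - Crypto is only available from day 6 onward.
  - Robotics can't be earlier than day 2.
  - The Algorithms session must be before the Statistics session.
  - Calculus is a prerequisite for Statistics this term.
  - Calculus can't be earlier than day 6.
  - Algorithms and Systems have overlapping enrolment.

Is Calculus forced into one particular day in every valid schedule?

No

Calculus can be day 6 (e.g. Graphics=day 1; Systems=day 3; Robotics=day 2; Algorithms=day 1; Crypto=day 6; Statistics=day 7; Calculus=day 6) or day 7 (e.g. Crypto -> day 6, Graphics -> day 1, Calculus -> day 7, Systems -> day 3, Algorithms -> day 1, Robotics -> day 2, Statistics -> day 8).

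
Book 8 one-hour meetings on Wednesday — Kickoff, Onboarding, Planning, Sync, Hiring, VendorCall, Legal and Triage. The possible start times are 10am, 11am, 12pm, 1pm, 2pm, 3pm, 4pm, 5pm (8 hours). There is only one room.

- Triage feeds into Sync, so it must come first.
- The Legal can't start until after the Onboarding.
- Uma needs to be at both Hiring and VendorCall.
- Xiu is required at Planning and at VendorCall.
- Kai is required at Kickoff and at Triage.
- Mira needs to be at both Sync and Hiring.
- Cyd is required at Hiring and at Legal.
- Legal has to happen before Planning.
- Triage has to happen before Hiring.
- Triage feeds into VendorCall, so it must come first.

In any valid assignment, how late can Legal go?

Precedence pushes Legal to at least 11am; downstream work caps Legal at 4pm.
Legal at 4pm is achievable: Kickoff=3pm; VendorCall=2pm; Hiring=1pm; Planning=5pm; Legal=4pm; Onboarding=11am; Triage=10am; Sync=12pm.

4pm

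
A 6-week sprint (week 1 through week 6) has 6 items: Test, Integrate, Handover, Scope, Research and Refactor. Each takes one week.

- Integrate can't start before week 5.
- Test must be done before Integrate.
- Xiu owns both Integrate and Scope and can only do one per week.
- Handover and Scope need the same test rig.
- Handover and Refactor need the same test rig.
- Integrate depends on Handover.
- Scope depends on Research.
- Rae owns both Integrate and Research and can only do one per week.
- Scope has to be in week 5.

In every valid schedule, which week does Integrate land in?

week 6

Integrate's window is week 5–week 6.
Scope is fixed at week 5, and Integrate can't share a week with Scope.
So Integrate must be week 6.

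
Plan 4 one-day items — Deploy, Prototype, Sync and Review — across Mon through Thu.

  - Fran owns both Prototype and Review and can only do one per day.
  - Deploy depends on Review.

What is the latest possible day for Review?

Wed

Downstream work caps Review at Wed.
Review at Wed is achievable: Sync=Mon, Deploy=Thu, Review=Wed, Prototype=Mon.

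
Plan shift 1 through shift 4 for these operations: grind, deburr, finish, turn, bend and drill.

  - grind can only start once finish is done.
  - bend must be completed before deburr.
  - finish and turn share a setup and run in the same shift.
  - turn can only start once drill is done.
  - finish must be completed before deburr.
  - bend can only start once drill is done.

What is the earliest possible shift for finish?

shift 2

Finish must be in the same shift as turn, which can't be before shift 2, so finish is at least shift 2; downstream work caps finish at shift 3.
finish at shift 2 is achievable: turn=shift 2; drill=shift 1; deburr=shift 3; finish=shift 2; bend=shift 2; grind=shift 3.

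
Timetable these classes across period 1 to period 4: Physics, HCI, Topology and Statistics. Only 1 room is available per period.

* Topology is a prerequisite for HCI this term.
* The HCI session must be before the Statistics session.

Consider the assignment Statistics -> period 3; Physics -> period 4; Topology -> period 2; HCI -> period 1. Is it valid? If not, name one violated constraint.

Topology is a prerequisite for HCI this term — violated.
Only 1 room is available per period — holds.
The HCI session must be before the Statistics session — holds.

No — it violates: Topology is a prerequisite for HCI this term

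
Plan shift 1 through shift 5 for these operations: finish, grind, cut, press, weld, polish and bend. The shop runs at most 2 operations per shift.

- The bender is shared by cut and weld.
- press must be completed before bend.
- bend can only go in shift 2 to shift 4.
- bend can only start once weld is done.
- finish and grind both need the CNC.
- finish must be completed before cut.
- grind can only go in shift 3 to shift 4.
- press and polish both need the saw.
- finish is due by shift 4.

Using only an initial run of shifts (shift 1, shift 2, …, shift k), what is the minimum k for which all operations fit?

The precedence chain requires at least 2 distinct shifts.
With at most 2 per shift and 7 operations, at least 4 shifts are needed.
grind can't be placed before shift 3, so the schedule must run through at least shift 3.
4 works (last occupied shift: shift 4): for example polish=shift 4, grind=shift 3, finish=shift 2, cut=shift 3, bend=shift 2, weld=shift 1, press=shift 1.

4 shifts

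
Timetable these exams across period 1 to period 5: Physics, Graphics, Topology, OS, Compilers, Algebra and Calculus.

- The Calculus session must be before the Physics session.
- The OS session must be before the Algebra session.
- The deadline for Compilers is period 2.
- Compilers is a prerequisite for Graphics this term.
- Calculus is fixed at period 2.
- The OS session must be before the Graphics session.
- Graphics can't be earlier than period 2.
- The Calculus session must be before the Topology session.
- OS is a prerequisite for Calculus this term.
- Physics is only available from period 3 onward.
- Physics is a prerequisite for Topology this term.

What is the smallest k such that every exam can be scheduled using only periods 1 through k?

4

The precedence chain requires at least 4 distinct periods.
4 works (last occupied period: period 4): for example Algebra=period 2, Calculus=period 2, Topology=period 4, Graphics=period 2, OS=period 1, Compilers=period 1, Physics=period 3.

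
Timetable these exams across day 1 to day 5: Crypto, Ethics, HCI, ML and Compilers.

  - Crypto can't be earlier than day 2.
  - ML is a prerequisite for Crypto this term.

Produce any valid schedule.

HCI -> day 1, Compilers -> day 1, ML -> day 1, Crypto -> day 2, Ethics -> day 1

Checking: ML(day 1) before Crypto(day 2); Crypto=day 2 in [day 2,day 5].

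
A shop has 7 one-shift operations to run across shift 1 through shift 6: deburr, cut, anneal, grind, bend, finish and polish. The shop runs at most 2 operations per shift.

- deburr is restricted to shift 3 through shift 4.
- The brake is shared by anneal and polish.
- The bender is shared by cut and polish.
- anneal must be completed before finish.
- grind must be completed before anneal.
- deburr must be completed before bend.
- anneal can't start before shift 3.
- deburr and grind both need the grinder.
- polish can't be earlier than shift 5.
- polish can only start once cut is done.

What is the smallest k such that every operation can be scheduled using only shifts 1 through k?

The precedence chain requires at least 3 distinct shifts.
With at most 2 per shift and 7 operations, at least 4 shifts are needed.
polish can't be placed before shift 5, so the schedule must run through at least shift 5.
5 works (last occupied shift: shift 5): for example grind=shift 1; anneal=shift 3; bend=shift 4; finish=shift 4; polish=shift 5; deburr=shift 3; cut=shift 1.

5 shifts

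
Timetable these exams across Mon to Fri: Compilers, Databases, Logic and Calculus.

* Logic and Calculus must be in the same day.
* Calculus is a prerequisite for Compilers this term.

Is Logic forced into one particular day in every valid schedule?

No

Logic can be Mon (e.g. Databases in Mon, Calculus in Mon, Compilers in Tue, Logic in Mon) or Tue (e.g. Databases in Mon, Calculus in Tue, Logic in Tue, Compilers in Wed).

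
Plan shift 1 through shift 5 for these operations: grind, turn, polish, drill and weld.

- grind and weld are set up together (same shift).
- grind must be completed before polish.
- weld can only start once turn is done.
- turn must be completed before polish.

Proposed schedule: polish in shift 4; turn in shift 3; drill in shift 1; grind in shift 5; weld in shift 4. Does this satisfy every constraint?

weld can only start once turn is done — holds.
turn must be completed before polish — holds.
grind and weld are set up together (same shift) — violated.
grind must be completed before polish — violated.

No. grind must be completed before polish is not satisfied.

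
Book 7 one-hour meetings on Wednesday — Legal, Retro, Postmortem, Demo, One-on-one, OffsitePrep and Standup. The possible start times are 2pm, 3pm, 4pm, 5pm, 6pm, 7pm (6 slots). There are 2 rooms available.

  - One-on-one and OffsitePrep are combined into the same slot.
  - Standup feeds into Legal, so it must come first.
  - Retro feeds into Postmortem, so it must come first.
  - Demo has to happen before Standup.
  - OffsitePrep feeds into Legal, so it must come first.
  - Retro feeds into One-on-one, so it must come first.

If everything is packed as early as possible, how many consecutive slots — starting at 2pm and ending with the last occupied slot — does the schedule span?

4 slots

The precedence chain requires at least 3 distinct slots.
With at most 2 per slot and 7 meetings, at least 4 slots are needed.
4 works (last occupied slot: 5pm): for example OffsitePrep in 4pm, One-on-one in 4pm, Demo in 2pm, Postmortem in 3pm, Legal in 5pm, Standup in 3pm, Retro in 2pm.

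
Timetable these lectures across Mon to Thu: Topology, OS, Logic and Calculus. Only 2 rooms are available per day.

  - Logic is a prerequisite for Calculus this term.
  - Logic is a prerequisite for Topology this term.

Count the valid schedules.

Splitting on Topology: it can be Tue (11), Wed (18), Thu (21). Listing each branch's schedules as (OS, Logic, Calculus):
Topology=Tue: (Mon,Mon,Tue) (Mon,Mon,Wed) (Mon,Mon,Thu) (Tue,Mon,Wed) (Tue,Mon,Thu) (Wed,Mon,Tue) (Wed,Mon,Wed) (Wed,Mon,Thu) (Thu,Mon,Tue) (Thu,Mon,Wed) (Thu,Mon,Thu) — 11.
Topology=Wed: (Mon,Mon,Tue) (Mon,Mon,Wed) (Mon,Mon,Thu) (Mon,Tue,Wed) (Mon,Tue,Thu) (Tue,Mon,Tue) (Tue,Mon,Wed) (Tue,Mon,Thu) (Tue,Tue,Wed) (Tue,Tue,Thu) (Wed,Mon,Tue) (Wed,Mon,Thu) (Wed,Tue,Thu) (Thu,Mon,Tue) (Thu,Mon,Wed) (Thu,Mon,Thu) (Thu,Tue,Wed) (Thu,Tue,Thu) — 18.
Topology=Thu: (Mon,Mon,Tue) (Mon,Mon,Wed) (Mon,Mon,Thu) (Mon,Tue,Wed) (Mon,Tue,Thu) (Mon,Wed,Thu) (Tue,Mon,Tue) (Tue,Mon,Wed) (Tue,Mon,Thu) (Tue,Tue,Wed) (Tue,Tue,Thu) (Tue,Wed,Thu) (Wed,Mon,Tue) (Wed,Mon,Wed) (Wed,Mon,Thu) (Wed,Tue,Wed) (Wed,Tue,Thu) (Wed,Wed,Thu) (Thu,Mon,Tue) (Thu,Mon,Wed) (Thu,Tue,Wed) — 21.
Summing: 11 + 18 + 21 = 50.

50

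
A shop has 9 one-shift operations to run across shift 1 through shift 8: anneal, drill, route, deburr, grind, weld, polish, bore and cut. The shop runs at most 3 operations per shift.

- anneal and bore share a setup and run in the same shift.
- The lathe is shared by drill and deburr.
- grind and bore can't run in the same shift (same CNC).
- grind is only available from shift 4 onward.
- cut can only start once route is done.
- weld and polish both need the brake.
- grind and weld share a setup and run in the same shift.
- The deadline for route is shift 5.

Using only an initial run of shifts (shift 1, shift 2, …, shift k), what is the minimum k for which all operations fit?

The precedence chain requires at least 2 distinct shifts.
With at most 3 per shift and 9 operations, at least 3 shifts are needed.
grind can't be placed before shift 4, so the schedule must run through at least shift 4.
4 works (last occupied shift: shift 4): for example cut -> shift 2, drill -> shift 2, polish -> shift 2, bore -> shift 1, deburr -> shift 3, grind -> shift 4, anneal -> shift 1, route -> shift 1, weld -> shift 4.

4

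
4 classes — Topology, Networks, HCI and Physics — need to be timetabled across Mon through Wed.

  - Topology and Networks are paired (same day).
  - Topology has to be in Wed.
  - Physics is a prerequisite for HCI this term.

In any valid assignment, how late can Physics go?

Downstream work caps Physics at Tue.
Physics at Tue is achievable: HCI in Wed, Networks in Wed, Topology in Wed, Physics in Tue.

Tue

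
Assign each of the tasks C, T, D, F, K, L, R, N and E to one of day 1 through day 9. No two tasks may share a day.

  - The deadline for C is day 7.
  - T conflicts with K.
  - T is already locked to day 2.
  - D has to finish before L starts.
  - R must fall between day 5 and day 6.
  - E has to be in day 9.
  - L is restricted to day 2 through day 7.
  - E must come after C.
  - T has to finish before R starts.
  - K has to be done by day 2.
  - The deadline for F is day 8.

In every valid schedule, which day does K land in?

K's window is day 1–day 2.
T is fixed at day 2, and K can't share a day with T.
So K must be day 1.

day 1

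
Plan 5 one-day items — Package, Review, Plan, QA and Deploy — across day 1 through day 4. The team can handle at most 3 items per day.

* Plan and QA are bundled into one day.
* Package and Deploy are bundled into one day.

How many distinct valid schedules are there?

Splitting on Package: it can be day 1 (12), day 2 (12), day 3 (12), day 4 (12). Listing each branch's schedules as (Review, Plan, QA, Deploy) by day number:
Package=day 1: (1,2,2,1) (1,3,3,1) (1,4,4,1) (2,2,2,1) (2,3,3,1) (2,4,4,1) (3,2,2,1) (3,3,3,1) (3,4,4,1) (4,2,2,1) (4,3,3,1) (4,4,4,1) — 12.
Package=day 2: (1,1,1,2) (1,3,3,2) (1,4,4,2) (2,1,1,2) (2,3,3,2) (2,4,4,2) (3,1,1,2) (3,3,3,2) (3,4,4,2) (4,1,1,2) (4,3,3,2) (4,4,4,2) — 12.
Package=day 3: (1,1,1,3) (1,2,2,3) (1,4,4,3) (2,1,1,3) (2,2,2,3) (2,4,4,3) (3,1,1,3) (3,2,2,3) (3,4,4,3) (4,1,1,3) (4,2,2,3) (4,4,4,3) — 12.
Package=day 4: (1,1,1,4) (1,2,2,4) (1,3,3,4) (2,1,1,4) (2,2,2,4) (2,3,3,4) (3,1,1,4) (3,2,2,4) (3,3,3,4) (4,1,1,4) (4,2,2,4) (4,3,3,4) — 12.
Summing: 12 + 12 + 12 + 12 = 48.

48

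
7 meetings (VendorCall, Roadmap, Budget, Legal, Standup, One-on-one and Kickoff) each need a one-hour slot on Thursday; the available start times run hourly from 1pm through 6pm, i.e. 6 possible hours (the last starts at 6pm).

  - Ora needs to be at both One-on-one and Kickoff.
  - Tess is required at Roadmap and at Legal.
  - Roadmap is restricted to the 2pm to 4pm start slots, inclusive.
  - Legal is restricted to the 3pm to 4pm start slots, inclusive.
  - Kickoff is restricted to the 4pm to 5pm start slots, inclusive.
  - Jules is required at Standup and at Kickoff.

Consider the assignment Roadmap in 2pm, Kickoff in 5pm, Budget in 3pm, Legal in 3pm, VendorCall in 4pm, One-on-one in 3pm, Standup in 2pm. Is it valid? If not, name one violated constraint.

Valid

Kickoff is restricted to the 4pm to 5pm start slots, inclusive — holds.
Legal is restricted to the 3pm to 4pm start slots, inclusive — holds.
Tess is required at Roadmap and at Legal — holds.
Jules is required at Standup and at Kickoff — holds.
Ora needs to be at both One-on-one and Kickoff — holds.
Roadmap is restricted to the 2pm to 4pm start slots, inclusive — holds.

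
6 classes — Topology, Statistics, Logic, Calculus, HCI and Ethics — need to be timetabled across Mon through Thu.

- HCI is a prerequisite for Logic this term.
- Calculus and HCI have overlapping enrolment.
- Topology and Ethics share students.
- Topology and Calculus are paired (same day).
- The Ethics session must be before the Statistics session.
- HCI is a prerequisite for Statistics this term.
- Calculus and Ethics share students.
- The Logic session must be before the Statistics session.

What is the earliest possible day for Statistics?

Precedence pushes Statistics to at least Wed.
Statistics at Wed is achievable: Statistics -> Wed; Topology -> Tue; HCI -> Mon; Ethics -> Mon; Logic -> Tue; Calculus -> Tue.

Wed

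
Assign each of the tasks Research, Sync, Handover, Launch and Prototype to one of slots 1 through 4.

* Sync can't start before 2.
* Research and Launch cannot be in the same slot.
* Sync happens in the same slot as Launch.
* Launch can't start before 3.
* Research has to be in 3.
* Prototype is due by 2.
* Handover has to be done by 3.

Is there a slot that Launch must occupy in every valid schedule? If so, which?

4

Launch's window is 3–4.
Research is fixed at 3, and Launch can't share a slot with Research.
So Launch must be 4.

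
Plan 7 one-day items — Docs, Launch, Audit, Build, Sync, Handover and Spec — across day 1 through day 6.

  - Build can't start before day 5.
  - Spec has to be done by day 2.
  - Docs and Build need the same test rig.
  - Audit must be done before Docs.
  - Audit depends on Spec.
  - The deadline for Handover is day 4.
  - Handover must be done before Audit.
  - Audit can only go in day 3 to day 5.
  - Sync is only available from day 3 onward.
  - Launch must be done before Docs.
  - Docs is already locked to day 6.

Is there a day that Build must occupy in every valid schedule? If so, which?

Build's window is day 5–day 6.
Docs is fixed at day 6, and Build can't share a day with Docs.
So Build must be day 5.

day 5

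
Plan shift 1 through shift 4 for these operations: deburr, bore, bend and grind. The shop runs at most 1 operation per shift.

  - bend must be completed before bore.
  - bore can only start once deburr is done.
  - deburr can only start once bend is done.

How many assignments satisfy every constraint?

4

Enumerating: bend in shift 1; bore in shift 3; deburr in shift 2; grind in shift 4 | deburr -> shift 2, bend -> shift 1, grind -> shift 3, bore -> shift 4 | deburr -> shift 3, grind -> shift 2, bore -> shift 4, bend -> shift 1 | grind=shift 1, bend=shift 2, bore=shift 4, deburr=shift 3.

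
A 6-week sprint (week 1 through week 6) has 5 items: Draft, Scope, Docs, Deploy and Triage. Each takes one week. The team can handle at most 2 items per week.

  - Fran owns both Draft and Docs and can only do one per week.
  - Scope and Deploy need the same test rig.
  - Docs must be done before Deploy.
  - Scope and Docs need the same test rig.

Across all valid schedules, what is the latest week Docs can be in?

Downstream work caps Docs at week 5.
Docs at week 5 is achievable: Deploy -> week 6, Draft -> week 1, Triage -> week 2, Docs -> week 5, Scope -> week 1.

week 5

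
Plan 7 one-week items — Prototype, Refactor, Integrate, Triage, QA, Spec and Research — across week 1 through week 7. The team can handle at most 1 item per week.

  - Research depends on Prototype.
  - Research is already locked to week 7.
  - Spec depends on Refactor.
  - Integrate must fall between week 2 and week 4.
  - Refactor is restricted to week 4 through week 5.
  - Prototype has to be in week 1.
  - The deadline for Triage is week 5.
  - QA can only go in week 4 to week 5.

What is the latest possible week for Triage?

Triage's own window allows nothing later than week 5.
Triage at week 3 is achievable: Triage in week 3; Prototype in week 1; Research in week 7; Spec in week 6; Integrate in week 2; Refactor in week 4; QA in week 5.
Nothing later works — the capacity limit rule out every week after week 3.

week 3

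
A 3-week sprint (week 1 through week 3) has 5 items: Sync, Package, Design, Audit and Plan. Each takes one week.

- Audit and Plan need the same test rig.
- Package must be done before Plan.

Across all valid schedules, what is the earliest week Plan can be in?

week 2

Precedence pushes Plan to at least week 2.
Plan at week 2 is achievable: Sync in week 1, Design in week 1, Plan in week 2, Audit in week 1, Package in week 1.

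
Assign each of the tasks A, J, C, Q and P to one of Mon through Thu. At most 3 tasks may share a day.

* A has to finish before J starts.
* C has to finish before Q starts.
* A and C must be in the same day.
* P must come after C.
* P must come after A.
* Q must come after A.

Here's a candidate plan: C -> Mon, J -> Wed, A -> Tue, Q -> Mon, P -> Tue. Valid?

A has to finish before J starts — holds.
P must come after A — violated.
At most 3 tasks may share a day — holds.
Q must come after A — violated.
P must come after C — holds.
A and C must be in the same day — violated.
C has to finish before Q starts — violated.

Invalid. Q must come after A.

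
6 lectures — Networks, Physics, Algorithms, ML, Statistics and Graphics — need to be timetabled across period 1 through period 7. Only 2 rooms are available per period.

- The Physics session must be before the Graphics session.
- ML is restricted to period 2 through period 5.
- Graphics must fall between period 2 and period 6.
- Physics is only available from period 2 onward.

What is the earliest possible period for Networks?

Networks at period 1 is achievable: Physics -> period 2, ML -> period 2, Algorithms -> period 1, Statistics -> period 3, Graphics -> period 3, Networks -> period 1.

period 1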